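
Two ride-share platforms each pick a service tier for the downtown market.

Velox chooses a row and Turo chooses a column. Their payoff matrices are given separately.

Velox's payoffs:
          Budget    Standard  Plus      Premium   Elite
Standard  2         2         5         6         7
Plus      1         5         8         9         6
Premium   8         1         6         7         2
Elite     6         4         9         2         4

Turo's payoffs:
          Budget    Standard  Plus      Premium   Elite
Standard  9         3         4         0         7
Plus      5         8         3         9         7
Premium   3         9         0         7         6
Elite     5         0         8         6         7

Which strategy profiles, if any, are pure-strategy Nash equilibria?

Pure-strategy Nash equilibria: (Plus, Premium), (Elite, Plus)

For each strategy profile, look for a profitable unilateral deviation.
(Standard, Budget): Velox can switch to Premium (2 → 8). Not NE.
(Standard, Standard): Velox can switch to Plus (2 → 5). Not NE.
(Standard, Plus): Velox can switch to Plus (5 → 8). Not NE.
(Standard, Premium): Velox can switch to Plus (6 → 9). Not NE.
(Standard, Elite): Turo can switch to Budget (7 → 9). Not NE.
(Plus, Budget): Velox can switch to Standard (1 → 2). Not NE.
(Plus, Standard): Turo can switch to Premium (8 → 9). Not NE.
(Plus, Plus): Velox can switch to Elite (8 → 9). Not NE.
(Plus, Premium): Velox gets 9, best alternative 7; Turo gets 9, best alternative 8. No profitable deviation — NE.
(Plus, Elite): Velox can switch to Standard (6 → 7). Not NE.
(Premium, Budget): Turo can switch to Standard (3 → 9). Not NE.
(Premium, Standard): Velox can switch to Standard (1 → 2). Not NE.
(Premium, Plus): Velox can switch to Plus (6 → 8). Not NE.
(Elite, Plus): Velox gets 9, best alternative 8; Turo gets 8, best alternative 7. No profitable deviation — NE.
(The remaining 6 profiles each have a profitable deviation by the same check.)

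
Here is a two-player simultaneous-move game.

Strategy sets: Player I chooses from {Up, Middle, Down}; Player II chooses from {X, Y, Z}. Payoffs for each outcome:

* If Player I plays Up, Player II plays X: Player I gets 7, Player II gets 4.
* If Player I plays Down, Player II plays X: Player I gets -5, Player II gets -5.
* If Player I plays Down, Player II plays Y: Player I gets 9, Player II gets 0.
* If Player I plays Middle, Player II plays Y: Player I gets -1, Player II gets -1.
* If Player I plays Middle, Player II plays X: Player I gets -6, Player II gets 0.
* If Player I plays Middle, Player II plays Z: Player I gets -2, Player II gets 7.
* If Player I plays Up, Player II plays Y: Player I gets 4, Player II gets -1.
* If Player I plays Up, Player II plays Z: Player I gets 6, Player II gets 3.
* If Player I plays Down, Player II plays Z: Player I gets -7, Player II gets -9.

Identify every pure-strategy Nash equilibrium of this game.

Pure-strategy Nash equilibria: (Up, X); (Down, Y)

(Up, X): Player I gets 7, best alternative -5; Player II gets 4, best alternative 3. No profitable deviation — NE.
(Up, Y): Player I can switch to Down (4 → 9). Not NE.
(Up, Z): Player II can switch to X (3 → 4). Not NE.
(Middle, X): Player I can switch to Up (-6 → 7). Not NE.
(Middle, Y): Player I can switch to Up (-1 → 4). Not NE.
(Middle, Z): Player I can switch to Up (-2 → 6). Not NE.
(Down, X): Player I can switch to Up (-5 → 7). Not NE.
(Down, Y): Player I gets 9, best alternative 4; Player II gets 0, best alternative -5. No profitable deviation — NE.
(Down, Z): Player I can switch to Up (-7 → 6). Not NE.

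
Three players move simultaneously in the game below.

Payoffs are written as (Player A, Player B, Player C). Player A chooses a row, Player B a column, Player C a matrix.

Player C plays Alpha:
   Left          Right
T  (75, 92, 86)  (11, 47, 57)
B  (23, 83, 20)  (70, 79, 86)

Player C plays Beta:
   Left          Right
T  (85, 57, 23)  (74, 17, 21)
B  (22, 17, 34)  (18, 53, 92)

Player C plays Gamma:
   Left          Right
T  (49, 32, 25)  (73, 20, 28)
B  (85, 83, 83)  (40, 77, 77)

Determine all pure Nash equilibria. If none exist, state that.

The pure Nash equilibria are (T, Left, Alpha), (B, Left, Gamma).

Player A against (Left, Alpha): payoffs 75, 23 → best response T.
Player A against (Left, Beta): payoffs 85, 22 → best response T.
Player A against (Left, Gamma): payoffs 49, 85 → best response B.
Player A against (Right, Alpha): payoffs 11, 70 → best response B.
Player A against (Right, Beta): payoffs 74, 18 → best response T.
Player A against (Right, Gamma): payoffs 73, 40 → best response T.
Player B against (T, Alpha): payoffs 92, 47 → best response Left.
Player B against (T, Beta): payoffs 57, 17 → best response Left.
Player B against (T, Gamma): payoffs 32, 20 → best response Left.
Player B against (B, Alpha): payoffs 83, 79 → best response Left.
Player B against (B, Beta): payoffs 17, 53 → best response Right.
Player B against (B, Gamma): payoffs 83, 77 → best response Left.
Player C against (T, Left): payoffs 86, 23, 25 → best response Alpha.
Player C against (T, Right): payoffs 57, 21, 28 → best response Alpha.
Player C against (B, Left): payoffs 20, 34, 83 → best response Gamma.
Player C against (B, Right): payoffs 86, 92, 77 → best response Beta.
Mutual best responses: (T, Left, Alpha); (B, Left, Gamma).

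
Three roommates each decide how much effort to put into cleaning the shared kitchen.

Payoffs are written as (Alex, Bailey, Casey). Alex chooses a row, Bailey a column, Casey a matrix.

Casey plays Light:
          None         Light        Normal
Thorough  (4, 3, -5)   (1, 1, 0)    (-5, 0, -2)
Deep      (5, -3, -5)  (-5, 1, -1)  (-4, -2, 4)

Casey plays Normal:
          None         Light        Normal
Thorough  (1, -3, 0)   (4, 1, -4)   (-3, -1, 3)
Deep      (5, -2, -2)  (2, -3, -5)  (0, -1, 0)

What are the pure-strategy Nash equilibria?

Alex against (None, Light): payoffs 4, 5 → best response Deep.
Alex against (None, Normal): payoffs 1, 5 → best response Deep.
Alex against (Light, Light): payoffs 1, -5 → best response Thorough.
Alex against (Light, Normal): payoffs 4, 2 → best response Thorough.
Alex against (Normal, Light): payoffs -5, -4 → best response Deep.
Alex against (Normal, Normal): payoffs -3, 0 → best response Deep.
Bailey against (Thorough, Light): payoffs 3, 1, 0 → best response None.
Bailey against (Thorough, Normal): payoffs -3, 1, -1 → best response Light.
Bailey against (Deep, Light): payoffs -3, 1, -2 → best response Light.
Bailey against (Deep, Normal): payoffs -2, -3, -1 → best response Normal.
Casey against (Thorough, None): payoffs -5, 0 → best response Normal.
Casey against (Thorough, Light): payoffs 0, -4 → best response Light.
Casey against (Thorough, Normal): payoffs -2, 3 → best response Normal.
Casey against (Deep, None): payoffs -5, -2 → best response Normal.
Casey against (Deep, Light): payoffs -1, -5 → best response Light.
Casey against (Deep, Normal): payoffs 4, 0 → best response Light.
No profile is a mutual best response for all players.

No pure-strategy Nash equilibrium.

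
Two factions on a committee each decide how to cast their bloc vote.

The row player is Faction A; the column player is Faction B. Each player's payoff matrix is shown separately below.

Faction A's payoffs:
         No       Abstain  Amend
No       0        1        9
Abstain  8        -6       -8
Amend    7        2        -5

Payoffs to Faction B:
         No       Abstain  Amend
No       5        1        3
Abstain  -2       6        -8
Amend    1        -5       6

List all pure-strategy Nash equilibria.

Faction A against No: payoffs 0, 8, 7 → best response Abstain.
Faction A against Abstain: payoffs 1, -6, 2 → best response Amend.
Faction A against Amend: payoffs 9, -8, -5 → best response No.
Faction B against No: payoffs 5, 1, 3 → best response No.
Faction B against Abstain: payoffs -2, 6, -8 → best response Abstain.
Faction B against Amend: payoffs 1, -5, 6 → best response Amend.
No profile is a mutual best response for all players.

none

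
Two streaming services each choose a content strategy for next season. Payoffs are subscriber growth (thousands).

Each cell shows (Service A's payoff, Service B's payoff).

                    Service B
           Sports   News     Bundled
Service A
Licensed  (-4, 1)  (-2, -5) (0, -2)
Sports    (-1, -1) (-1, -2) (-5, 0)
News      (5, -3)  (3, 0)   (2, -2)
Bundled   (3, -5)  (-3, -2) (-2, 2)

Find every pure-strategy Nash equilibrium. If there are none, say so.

Pure NE: (News, News)

For each strategy profile, look for a profitable unilateral deviation.
(Licensed, Sports): Service A can switch to Sports (-4 → -1). Not NE.
(Licensed, News): Service A can switch to Sports (-2 → -1). Not NE.
(Licensed, Bundled): Service A can switch to News (0 → 2). Not NE.
(Sports, Sports): Service A can switch to News (-1 → 5). Not NE.
(Sports, News): Service A can switch to News (-1 → 3). Not NE.
(Sports, Bundled): Service A can switch to Licensed (-5 → 0). Not NE.
(News, News): Service A gets 3, best alternative -1; Service B gets 0, best alternative -2. No profitable deviation — NE.
(The remaining 5 profiles each have a profitable deviation by the same check.)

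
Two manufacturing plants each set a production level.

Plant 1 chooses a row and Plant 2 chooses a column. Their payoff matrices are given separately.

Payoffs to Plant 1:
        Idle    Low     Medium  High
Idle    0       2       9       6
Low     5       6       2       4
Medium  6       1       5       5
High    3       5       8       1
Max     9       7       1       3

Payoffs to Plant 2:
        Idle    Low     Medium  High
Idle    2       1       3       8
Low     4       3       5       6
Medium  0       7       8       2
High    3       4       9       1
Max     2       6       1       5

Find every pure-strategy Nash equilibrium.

For each player, find the best response to each opponent profile; mutual best responses are the pure NE.
Plant 1 against Idle: payoffs 0, 5, 6, 3, 9 → best response Max.
Plant 1 against Low: payoffs 2, 6, 1, 5, 7 → best response Max.
Plant 1 against Medium: payoffs 9, 2, 5, 8, 1 → best response Idle.
Plant 1 against High: payoffs 6, 4, 5, 1, 3 → best response Idle.
Plant 2 against Idle: payoffs 2, 1, 3, 8 → best response High.
Plant 2 against Low: payoffs 4, 3, 5, 6 → best response High.
Plant 2 against Medium: payoffs 0, 7, 8, 2 → best response Medium.
Plant 2 against High: payoffs 3, 4, 9, 1 → best response Medium.
Plant 2 against Max: payoffs 2, 6, 1, 5 → best response Low.
Mutual best responses: (Idle, High); (Max, Low).

The pure Nash equilibria are (Idle, High); (Max, Low).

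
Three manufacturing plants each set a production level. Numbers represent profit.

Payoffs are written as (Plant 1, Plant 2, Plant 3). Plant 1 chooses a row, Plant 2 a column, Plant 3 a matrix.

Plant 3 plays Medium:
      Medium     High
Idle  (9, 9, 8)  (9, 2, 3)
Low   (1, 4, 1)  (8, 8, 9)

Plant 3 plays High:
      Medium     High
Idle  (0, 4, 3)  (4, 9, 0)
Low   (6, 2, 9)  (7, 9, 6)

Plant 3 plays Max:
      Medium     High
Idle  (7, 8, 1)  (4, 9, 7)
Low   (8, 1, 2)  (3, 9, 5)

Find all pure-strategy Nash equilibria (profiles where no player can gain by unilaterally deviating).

Check each profile: it is a Nash equilibrium iff no player can strictly gain by switching unilaterally.
(Idle, Medium, Medium): Plant 1 gets 9, best alternative 1; Plant 2 gets 9, best alternative 2; Plant 3 gets 8, best alternative 3. No profitable deviation — NE.
(Idle, Medium, High): Plant 1 can switch to Low (0 → 6). Not NE.
(Idle, Medium, Max): Plant 1 can switch to Low (7 → 8). Not NE.
(Idle, High, Medium): Plant 2 can switch to Medium (2 → 9). Not NE.
(Idle, High, High): Plant 1 can switch to Low (4 → 7). Not NE.
(Idle, High, Max): Plant 1 gets 4, best alternative 3; Plant 2 gets 9, best alternative 8; Plant 3 gets 7, best alternative 3. No profitable deviation — NE.
(Low, Medium, Medium): Plant 1 can switch to Idle (1 → 9). Not NE.
(Low, Medium, High): Plant 2 can switch to High (2 → 9). Not NE.
(The remaining 4 profiles each have a profitable deviation by the same check.)

The pure Nash equilibria are (Idle, Medium, Medium), (Idle, High, Max).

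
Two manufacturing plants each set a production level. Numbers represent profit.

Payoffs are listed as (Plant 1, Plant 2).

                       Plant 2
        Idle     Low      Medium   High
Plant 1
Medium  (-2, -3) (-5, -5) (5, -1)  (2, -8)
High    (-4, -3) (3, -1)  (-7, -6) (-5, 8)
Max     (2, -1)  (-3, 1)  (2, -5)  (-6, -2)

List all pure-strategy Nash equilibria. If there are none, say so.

Pure NE: (Medium, Medium)

Plant 1 against Idle: payoffs -2, -4, 2 → best response Max.
Plant 1 against Low: payoffs -5, 3, -3 → best response High.
Plant 1 against Medium: payoffs 5, -7, 2 → best response Medium.
Plant 1 against High: payoffs 2, -5, -6 → best response Medium.
Plant 2 against Medium: payoffs -3, -5, -1, -8 → best response Medium.
Plant 2 against High: payoffs -3, -1, -6, 8 → best response High.
Plant 2 against Max: payoffs -1, 1, -5, -2 → best response Low.
Mutual best responses: (Medium, Medium).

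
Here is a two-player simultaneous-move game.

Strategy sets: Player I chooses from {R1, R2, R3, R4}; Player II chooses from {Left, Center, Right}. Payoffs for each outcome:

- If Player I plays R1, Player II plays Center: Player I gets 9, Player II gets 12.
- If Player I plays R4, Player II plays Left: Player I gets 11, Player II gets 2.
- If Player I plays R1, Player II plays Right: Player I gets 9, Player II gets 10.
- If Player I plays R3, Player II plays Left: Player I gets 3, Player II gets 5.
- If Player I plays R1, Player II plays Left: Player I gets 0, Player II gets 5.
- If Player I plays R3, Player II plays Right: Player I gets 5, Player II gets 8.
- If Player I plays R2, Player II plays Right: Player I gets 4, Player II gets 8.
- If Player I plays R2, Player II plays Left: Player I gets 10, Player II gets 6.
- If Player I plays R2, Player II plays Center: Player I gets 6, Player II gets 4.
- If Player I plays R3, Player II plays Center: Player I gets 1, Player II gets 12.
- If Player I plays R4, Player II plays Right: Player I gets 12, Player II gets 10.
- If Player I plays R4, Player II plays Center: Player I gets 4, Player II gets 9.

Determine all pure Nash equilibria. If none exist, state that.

Pure-strategy Nash equilibria: (R1, Center); (R4, Right)

Check each profile: it is a Nash equilibrium iff no player can strictly gain by switching unilaterally.
(R1, Left): Player I can switch to R2 (0 → 10). Not NE.
(R1, Center): Player I gets 9, best alternative 6; Player II gets 12, best alternative 10. No profitable deviation — NE.
(R1, Right): Player I can switch to R4 (9 → 12). Not NE.
(R2, Left): Player I can switch to R4 (10 → 11). Not NE.
(R2, Center): Player I can switch to R1 (6 → 9). Not NE.
(R2, Right): Player I can switch to R1 (4 → 9). Not NE.
(R3, Left): Player I can switch to R2 (3 → 10). Not NE.
(R3, Center): Player I can switch to R1 (1 → 9). Not NE.
(R3, Right): Player I can switch to R1 (5 → 9). Not NE.
(R4, Left): Player II can switch to Center (2 → 9). Not NE.
(R4, Center): Player I can switch to R1 (4 → 9). Not NE.
(R4, Right): Player I gets 12, best alternative 9; Player II gets 10, best alternative 9. No profitable deviation — NE.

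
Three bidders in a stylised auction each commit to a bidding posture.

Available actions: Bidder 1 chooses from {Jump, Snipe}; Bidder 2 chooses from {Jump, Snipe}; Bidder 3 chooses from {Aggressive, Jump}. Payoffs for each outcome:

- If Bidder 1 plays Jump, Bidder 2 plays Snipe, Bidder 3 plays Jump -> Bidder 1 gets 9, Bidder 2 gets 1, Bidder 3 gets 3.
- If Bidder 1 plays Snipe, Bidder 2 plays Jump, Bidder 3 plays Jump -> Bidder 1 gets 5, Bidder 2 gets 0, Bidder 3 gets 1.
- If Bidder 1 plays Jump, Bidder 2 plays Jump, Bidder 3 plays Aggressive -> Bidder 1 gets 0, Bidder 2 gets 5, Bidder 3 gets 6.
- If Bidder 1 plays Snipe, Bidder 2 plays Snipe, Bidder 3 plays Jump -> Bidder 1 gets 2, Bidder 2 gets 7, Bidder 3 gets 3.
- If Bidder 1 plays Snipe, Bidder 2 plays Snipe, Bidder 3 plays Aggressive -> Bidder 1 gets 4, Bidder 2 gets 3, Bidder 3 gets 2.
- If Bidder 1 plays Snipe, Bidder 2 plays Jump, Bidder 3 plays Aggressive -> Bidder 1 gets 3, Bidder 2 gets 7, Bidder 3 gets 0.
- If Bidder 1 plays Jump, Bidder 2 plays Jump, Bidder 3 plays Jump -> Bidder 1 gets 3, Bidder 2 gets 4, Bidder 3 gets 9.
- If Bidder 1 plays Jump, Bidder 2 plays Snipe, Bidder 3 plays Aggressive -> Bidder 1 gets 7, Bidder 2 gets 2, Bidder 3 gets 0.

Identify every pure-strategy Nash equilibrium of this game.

(Jump, Jump, Aggressive): Bidder 1 can switch to Snipe (0 → 3). Not NE.
(Jump, Jump, Jump): Bidder 1 can switch to Snipe (3 → 5). Not NE.
(Jump, Snipe, Aggressive): Bidder 2 can switch to Jump (2 → 5). Not NE.
(Jump, Snipe, Jump): Bidder 2 can switch to Jump (1 → 4). Not NE.
(Snipe, Jump, Aggressive): Bidder 3 can switch to Jump (0 → 1). Not NE.
(Snipe, Jump, Jump): Bidder 2 can switch to Snipe (0 → 7). Not NE.
(Snipe, Snipe, Aggressive): Bidder 1 can switch to Jump (4 → 7). Not NE.
(Snipe, Snipe, Jump): Bidder 1 can switch to Jump (2 → 9). Not NE.

This game has no pure Nash equilibrium.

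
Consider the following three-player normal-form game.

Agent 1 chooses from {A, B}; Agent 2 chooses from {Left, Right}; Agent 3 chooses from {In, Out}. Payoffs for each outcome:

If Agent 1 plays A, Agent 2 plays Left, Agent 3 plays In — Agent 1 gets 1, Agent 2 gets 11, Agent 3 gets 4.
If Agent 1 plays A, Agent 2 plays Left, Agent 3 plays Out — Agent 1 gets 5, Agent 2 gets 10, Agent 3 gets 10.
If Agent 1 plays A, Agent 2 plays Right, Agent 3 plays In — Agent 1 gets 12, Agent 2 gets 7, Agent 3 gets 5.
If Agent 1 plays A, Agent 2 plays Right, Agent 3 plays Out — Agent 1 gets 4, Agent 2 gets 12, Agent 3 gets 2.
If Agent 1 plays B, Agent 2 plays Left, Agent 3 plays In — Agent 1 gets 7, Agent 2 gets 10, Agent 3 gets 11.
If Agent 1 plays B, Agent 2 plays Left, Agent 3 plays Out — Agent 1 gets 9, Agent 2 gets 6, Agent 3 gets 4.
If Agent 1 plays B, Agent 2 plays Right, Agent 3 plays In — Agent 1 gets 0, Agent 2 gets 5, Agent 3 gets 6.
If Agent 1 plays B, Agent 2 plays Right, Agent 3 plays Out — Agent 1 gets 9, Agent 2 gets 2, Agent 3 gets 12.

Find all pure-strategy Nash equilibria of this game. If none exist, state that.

The unique pure-strategy Nash equilibrium is (B, Left, In).

Agent 1 against (Left, In): payoffs 1, 7 → best response B.
Agent 1 against (Left, Out): payoffs 5, 9 → best response B.
Agent 1 against (Right, In): payoffs 12, 0 → best response A.
Agent 1 against (Right, Out): payoffs 4, 9 → best response B.
Agent 2 against (A, In): payoffs 11, 7 → best response Left.
Agent 2 against (A, Out): payoffs 10, 12 → best response Right.
Agent 2 against (B, In): payoffs 10, 5 → best response Left.
Agent 2 against (B, Out): payoffs 6, 2 → best response Left.
Agent 3 against (A, Left): payoffs 4, 10 → best response Out.
Agent 3 against (A, Right): payoffs 5, 2 → best response In.
Agent 3 against (B, Left): payoffs 11, 4 → best response In.
Agent 3 against (B, Right): payoffs 6, 12 → best response Out.
Mutual best responses: (B, Left, In).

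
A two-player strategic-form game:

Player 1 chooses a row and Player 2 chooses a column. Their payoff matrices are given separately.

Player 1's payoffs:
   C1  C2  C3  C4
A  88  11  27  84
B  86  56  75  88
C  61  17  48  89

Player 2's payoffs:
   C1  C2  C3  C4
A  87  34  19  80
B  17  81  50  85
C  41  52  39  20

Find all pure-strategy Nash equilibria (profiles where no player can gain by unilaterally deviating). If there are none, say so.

(A, C1): Player 1 gets 88, best alternative 86; Player 2 gets 87, best alternative 80. No profitable deviation — NE.
(A, C2): Player 1 can switch to B (11 → 56). Not NE.
(A, C3): Player 1 can switch to B (27 → 75). Not NE.
(A, C4): Player 1 can switch to B (84 → 88). Not NE.
(B, C1): Player 1 can switch to A (86 → 88). Not NE.
(B, C2): Player 2 can switch to C4 (81 → 85). Not NE.
(B, C3): Player 2 can switch to C2 (50 → 81). Not NE.
(B, C4): Player 1 can switch to C (88 → 89). Not NE.
(C, C1): Player 1 can switch to A (61 → 88). Not NE.
(C, C2): Player 1 can switch to B (17 → 56). Not NE.
(C, C3): Player 1 can switch to B (48 → 75). Not NE.
(C, C4): Player 2 can switch to C1 (20 → 41). Not NE.

The unique pure-strategy Nash equilibrium is (A, C1).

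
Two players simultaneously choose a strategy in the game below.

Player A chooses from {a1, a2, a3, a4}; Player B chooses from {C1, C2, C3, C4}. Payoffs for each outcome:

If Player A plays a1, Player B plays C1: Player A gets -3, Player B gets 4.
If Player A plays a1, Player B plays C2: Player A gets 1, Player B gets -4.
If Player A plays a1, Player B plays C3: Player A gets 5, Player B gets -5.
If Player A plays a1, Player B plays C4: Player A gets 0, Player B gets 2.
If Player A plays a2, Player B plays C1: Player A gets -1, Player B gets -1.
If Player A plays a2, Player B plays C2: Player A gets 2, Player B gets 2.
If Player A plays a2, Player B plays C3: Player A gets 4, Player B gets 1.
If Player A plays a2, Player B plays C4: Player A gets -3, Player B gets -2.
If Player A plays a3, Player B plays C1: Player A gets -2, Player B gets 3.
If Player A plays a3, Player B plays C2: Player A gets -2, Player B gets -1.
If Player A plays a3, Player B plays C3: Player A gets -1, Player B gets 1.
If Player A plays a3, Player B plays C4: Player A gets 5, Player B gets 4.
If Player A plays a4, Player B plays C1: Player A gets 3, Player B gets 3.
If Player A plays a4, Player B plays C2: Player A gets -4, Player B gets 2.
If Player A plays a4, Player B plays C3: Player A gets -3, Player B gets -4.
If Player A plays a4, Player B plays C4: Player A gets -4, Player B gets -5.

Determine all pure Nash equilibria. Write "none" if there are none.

Player A against C1: payoffs -3, -1, -2, 3 → best response a4.
Player A against C2: payoffs 1, 2, -2, -4 → best response a2.
Player A against C3: payoffs 5, 4, -1, -3 → best response a1.
Player A against C4: payoffs 0, -3, 5, -4 → best response a3.
Player B against a1: payoffs 4, -4, -5, 2 → best response C1.
Player B against a2: payoffs -1, 2, 1, -2 → best response C2.
Player B against a3: payoffs 3, -1, 1, 4 → best response C4.
Player B against a4: payoffs 3, 2, -4, -5 → best response C1.
Mutual best responses: (a2, C2); (a3, C4); (a4, C1).

Pure-strategy Nash equilibria: (a2, C2); (a3, C4); (a4, C1)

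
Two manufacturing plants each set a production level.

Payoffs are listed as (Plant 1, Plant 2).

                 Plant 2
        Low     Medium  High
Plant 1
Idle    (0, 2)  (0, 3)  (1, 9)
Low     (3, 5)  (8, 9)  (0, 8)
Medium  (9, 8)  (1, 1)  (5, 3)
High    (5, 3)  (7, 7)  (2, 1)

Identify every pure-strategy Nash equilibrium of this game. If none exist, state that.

For each strategy profile, look for a profitable unilateral deviation.
(Idle, Low): Plant 1 can switch to Low (0 → 3). Not NE.
(Idle, Medium): Plant 1 can switch to Low (0 → 8). Not NE.
(Idle, High): Plant 1 can switch to Medium (1 → 5). Not NE.
(Low, Low): Plant 1 can switch to Medium (3 → 9). Not NE.
(Low, Medium): Plant 1 gets 8, best alternative 7; Plant 2 gets 9, best alternative 8. No profitable deviation — NE.
(Low, High): Plant 1 can switch to Idle (0 → 1). Not NE.
(Medium, Low): Plant 1 gets 9, best alternative 5; Plant 2 gets 8, best alternative 3. No profitable deviation — NE.
(Medium, Medium): Plant 1 can switch to Low (1 → 8). Not NE.
(The remaining 4 profiles each have a profitable deviation by the same check.)

The pure Nash equilibria are (Low, Medium), (Medium, Low).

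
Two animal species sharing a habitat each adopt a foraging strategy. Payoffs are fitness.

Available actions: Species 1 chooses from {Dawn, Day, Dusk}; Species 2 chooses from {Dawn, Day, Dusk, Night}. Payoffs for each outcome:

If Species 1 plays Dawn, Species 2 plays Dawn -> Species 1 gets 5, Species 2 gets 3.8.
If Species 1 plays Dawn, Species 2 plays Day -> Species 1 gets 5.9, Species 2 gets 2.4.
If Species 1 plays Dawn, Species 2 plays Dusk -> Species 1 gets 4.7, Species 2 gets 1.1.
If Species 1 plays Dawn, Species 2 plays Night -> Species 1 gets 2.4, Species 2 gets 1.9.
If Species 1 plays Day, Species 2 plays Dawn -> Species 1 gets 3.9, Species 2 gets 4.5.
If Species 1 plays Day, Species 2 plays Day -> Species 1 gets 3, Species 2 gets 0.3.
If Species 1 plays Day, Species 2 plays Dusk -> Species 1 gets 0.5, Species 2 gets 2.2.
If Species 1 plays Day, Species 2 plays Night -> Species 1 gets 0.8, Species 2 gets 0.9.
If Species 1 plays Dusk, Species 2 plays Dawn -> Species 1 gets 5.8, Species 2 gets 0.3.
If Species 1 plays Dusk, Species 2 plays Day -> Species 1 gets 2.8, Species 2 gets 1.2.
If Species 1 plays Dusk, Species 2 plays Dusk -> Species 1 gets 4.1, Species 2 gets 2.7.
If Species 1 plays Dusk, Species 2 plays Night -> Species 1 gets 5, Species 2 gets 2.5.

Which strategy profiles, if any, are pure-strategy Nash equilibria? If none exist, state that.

Species 1 against Dawn: payoffs 5, 3.9, 5.8 → best response Dusk.
Species 1 against Day: payoffs 5.9, 3, 2.8 → best response Dawn.
Species 1 against Dusk: payoffs 4.7, 0.5, 4.1 → best response Dawn.
Species 1 against Night: payoffs 2.4, 0.8, 5 → best response Dusk.
Species 2 against Dawn: payoffs 3.8, 2.4, 1.1, 1.9 → best response Dawn.
Species 2 against Day: payoffs 4.5, 0.3, 2.2, 0.9 → best response Dawn.
Species 2 against Dusk: payoffs 0.3, 1.2, 2.7, 2.5 → best response Dusk.
No profile is a mutual best response for all players.

No pure-strategy Nash equilibrium.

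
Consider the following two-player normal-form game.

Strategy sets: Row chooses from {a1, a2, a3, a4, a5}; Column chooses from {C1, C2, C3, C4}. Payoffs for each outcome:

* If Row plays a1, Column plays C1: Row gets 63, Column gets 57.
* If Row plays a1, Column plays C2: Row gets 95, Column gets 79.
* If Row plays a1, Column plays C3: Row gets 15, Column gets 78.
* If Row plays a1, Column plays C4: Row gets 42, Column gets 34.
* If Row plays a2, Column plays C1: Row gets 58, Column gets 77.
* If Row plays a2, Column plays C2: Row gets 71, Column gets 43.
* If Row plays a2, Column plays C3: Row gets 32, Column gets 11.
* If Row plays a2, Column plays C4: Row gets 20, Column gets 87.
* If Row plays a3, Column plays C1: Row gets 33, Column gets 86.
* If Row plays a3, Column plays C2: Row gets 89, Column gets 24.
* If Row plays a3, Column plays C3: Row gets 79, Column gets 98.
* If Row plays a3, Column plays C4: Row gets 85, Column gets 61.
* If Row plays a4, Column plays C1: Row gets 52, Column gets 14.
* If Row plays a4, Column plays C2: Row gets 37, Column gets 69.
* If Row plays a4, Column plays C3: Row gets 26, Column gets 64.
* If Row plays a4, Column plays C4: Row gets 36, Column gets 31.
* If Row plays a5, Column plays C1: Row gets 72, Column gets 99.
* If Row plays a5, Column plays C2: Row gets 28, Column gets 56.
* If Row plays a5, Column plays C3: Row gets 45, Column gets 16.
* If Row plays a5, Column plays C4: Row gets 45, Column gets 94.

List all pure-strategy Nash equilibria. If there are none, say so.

Row against C1: payoffs 63, 58, 33, 52, 72 → best response a5.
Row against C2: payoffs 95, 71, 89, 37, 28 → best response a1.
Row against C3: payoffs 15, 32, 79, 26, 45 → best response a3.
Row against C4: payoffs 42, 20, 85, 36, 45 → best response a3.
Column against a1: payoffs 57, 79, 78, 34 → best response C2.
Column against a2: payoffs 77, 43, 11, 87 → best response C4.
Column against a3: payoffs 86, 24, 98, 61 → best response C3.
Column against a4: payoffs 14, 69, 64, 31 → best response C2.
Column against a5: payoffs 99, 56, 16, 94 → best response C1.
Mutual best responses: (a1, C2); (a3, C3); (a5, C1).

(a1, C2); (a3, C3); (a5, C1)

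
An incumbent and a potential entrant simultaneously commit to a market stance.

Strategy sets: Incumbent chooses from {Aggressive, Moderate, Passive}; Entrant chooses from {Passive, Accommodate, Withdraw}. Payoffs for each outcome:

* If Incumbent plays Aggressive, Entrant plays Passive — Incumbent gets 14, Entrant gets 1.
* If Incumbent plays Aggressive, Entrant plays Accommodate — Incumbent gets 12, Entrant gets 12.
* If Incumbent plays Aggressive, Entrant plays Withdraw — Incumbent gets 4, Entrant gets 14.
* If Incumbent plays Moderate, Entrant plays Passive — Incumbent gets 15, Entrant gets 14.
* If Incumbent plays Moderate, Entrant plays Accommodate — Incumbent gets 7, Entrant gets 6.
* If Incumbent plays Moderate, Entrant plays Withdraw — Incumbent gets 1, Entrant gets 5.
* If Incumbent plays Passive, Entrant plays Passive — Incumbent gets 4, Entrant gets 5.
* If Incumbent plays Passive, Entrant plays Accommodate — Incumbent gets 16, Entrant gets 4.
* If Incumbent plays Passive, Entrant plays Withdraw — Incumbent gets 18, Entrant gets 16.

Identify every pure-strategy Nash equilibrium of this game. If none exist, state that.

Pure-strategy Nash equilibria: (Moderate, Passive); (Passive, Withdraw)

Incumbent against Passive: payoffs 14, 15, 4 → best response Moderate.
Incumbent against Accommodate: payoffs 12, 7, 16 → best response Passive.
Incumbent against Withdraw: payoffs 4, 1, 18 → best response Passive.
Entrant against Aggressive: payoffs 1, 12, 14 → best response Withdraw.
Entrant against Moderate: payoffs 14, 6, 5 → best response Passive.
Entrant against Passive: payoffs 5, 4, 16 → best response Withdraw.
Mutual best responses: (Moderate, Passive); (Passive, Withdraw).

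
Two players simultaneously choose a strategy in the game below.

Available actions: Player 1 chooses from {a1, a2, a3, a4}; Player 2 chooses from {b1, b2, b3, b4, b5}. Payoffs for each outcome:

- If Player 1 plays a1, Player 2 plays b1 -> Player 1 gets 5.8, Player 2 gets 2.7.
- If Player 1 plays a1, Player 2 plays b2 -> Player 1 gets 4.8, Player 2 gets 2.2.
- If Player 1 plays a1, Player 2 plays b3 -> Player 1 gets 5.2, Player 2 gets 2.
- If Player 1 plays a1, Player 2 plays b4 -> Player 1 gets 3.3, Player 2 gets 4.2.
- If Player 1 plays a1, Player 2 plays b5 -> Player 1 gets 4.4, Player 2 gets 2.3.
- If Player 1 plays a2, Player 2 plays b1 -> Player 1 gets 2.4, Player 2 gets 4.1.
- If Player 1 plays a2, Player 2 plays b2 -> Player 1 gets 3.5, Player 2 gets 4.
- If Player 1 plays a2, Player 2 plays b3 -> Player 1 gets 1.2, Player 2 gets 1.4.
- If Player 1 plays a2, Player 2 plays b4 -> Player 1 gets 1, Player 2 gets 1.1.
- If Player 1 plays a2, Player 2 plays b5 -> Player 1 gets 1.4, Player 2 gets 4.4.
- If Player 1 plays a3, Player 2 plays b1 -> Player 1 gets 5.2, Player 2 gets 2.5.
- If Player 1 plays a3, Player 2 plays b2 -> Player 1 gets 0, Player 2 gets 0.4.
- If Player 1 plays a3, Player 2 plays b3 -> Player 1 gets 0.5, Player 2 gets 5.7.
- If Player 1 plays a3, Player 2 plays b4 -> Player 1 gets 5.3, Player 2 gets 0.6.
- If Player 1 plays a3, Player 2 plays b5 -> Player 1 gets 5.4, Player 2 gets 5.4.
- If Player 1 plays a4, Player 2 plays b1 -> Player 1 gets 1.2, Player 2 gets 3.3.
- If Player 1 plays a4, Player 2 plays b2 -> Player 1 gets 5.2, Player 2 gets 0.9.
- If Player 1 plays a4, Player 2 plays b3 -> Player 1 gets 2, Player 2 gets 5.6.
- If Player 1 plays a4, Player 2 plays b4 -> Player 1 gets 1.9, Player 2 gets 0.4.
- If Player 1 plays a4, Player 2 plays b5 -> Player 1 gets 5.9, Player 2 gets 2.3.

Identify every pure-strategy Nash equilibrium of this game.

(a1, b1): Player 2 can switch to b4 (2.7 → 4.2). Not NE.
(a1, b2): Player 1 can switch to a4 (4.8 → 5.2). Not NE.
(a1, b3): Player 2 can switch to b1 (2 → 2.7). Not NE.
(a1, b4): Player 1 can switch to a3 (3.3 → 5.3). Not NE.
(a1, b5): Player 1 can switch to a3 (4.4 → 5.4). Not NE.
(a2, b1): Player 1 can switch to a1 (2.4 → 5.8). Not NE.
(a2, b2): Player 1 can switch to a1 (3.5 → 4.8). Not NE.
(a2, b3): Player 1 can switch to a1 (1.2 → 5.2). Not NE.
(The remaining 12 profiles each have a profitable deviation by the same check.)

This game has no pure Nash equilibrium.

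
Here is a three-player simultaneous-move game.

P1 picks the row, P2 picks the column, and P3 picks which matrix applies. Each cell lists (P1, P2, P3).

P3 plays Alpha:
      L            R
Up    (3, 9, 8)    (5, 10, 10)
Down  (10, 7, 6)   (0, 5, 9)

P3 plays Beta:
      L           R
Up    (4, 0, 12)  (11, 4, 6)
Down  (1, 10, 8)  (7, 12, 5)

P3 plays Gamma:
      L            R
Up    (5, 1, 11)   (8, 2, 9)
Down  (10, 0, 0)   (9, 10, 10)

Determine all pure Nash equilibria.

P1 against (L, Alpha): payoffs 3, 10 → best response Down.
P1 against (L, Beta): payoffs 4, 1 → best response Up.
P1 against (L, Gamma): payoffs 5, 10 → best response Down.
P1 against (R, Alpha): payoffs 5, 0 → best response Up.
P1 against (R, Beta): payoffs 11, 7 → best response Up.
P1 against (R, Gamma): payoffs 8, 9 → best response Down.
P2 against (Up, Alpha): payoffs 9, 10 → best response R.
P2 against (Up, Beta): payoffs 0, 4 → best response R.
P2 against (Up, Gamma): payoffs 1, 2 → best response R.
P2 against (Down, Alpha): payoffs 7, 5 → best response L.
P2 against (Down, Beta): payoffs 10, 12 → best response R.
P2 against (Down, Gamma): payoffs 0, 10 → best response R.
P3 against (Up, L): payoffs 8, 12, 11 → best response Beta.
P3 against (Up, R): payoffs 10, 6, 9 → best response Alpha.
P3 against (Down, L): payoffs 6, 8, 0 → best response Beta.
P3 against (Down, R): payoffs 9, 5, 10 → best response Gamma.
Mutual best responses: (Up, R, Alpha); (Down, R, Gamma).

The pure Nash equilibria are (Up, R, Alpha) and (Down, R, Gamma).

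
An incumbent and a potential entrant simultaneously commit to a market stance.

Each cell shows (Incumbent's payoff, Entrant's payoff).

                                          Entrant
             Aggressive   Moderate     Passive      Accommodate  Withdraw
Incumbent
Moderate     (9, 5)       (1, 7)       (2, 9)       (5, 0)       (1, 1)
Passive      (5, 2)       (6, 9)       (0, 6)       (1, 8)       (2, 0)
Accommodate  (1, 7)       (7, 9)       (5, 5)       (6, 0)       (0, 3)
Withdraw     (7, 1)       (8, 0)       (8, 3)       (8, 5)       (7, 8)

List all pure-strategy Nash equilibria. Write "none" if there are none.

For each player, find the best response to each opponent profile; mutual best responses are the pure NE.
Incumbent against Aggressive: payoffs 9, 5, 1, 7 → best response Moderate.
Incumbent against Moderate: payoffs 1, 6, 7, 8 → best response Withdraw.
Incumbent against Passive: payoffs 2, 0, 5, 8 → best response Withdraw.
Incumbent against Accommodate: payoffs 5, 1, 6, 8 → best response Withdraw.
Incumbent against Withdraw: payoffs 1, 2, 0, 7 → best response Withdraw.
Entrant against Moderate: payoffs 5, 7, 9, 0, 1 → best response Passive.
Entrant against Passive: payoffs 2, 9, 6, 8, 0 → best response Moderate.
Entrant against Accommodate: payoffs 7, 9, 5, 0, 3 → best response Moderate.
Entrant against Withdraw: payoffs 1, 0, 3, 5, 8 → best response Withdraw.
Mutual best responses: (Withdraw, Withdraw).

Pure NE: (Withdraw, Withdraw)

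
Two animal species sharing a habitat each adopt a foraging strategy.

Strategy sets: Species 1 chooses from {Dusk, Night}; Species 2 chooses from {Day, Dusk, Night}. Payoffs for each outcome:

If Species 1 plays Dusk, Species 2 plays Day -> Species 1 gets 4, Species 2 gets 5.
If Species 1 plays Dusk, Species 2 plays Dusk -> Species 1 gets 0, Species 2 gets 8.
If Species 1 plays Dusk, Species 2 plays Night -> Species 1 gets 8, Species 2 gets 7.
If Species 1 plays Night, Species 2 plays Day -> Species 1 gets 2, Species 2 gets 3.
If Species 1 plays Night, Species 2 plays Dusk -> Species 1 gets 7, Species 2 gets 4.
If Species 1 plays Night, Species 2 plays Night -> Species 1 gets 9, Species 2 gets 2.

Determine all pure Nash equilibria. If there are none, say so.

Pure NE: (Night, Dusk)

Species 1 against Day: payoffs 4, 2 → best response Dusk.
Species 1 against Dusk: payoffs 0, 7 → best response Night.
Species 1 against Night: payoffs 8, 9 → best response Night.
Species 2 against Dusk: payoffs 5, 8, 7 → best response Dusk.
Species 2 against Night: payoffs 3, 4, 2 → best response Dusk.
Mutual best responses: (Night, Dusk).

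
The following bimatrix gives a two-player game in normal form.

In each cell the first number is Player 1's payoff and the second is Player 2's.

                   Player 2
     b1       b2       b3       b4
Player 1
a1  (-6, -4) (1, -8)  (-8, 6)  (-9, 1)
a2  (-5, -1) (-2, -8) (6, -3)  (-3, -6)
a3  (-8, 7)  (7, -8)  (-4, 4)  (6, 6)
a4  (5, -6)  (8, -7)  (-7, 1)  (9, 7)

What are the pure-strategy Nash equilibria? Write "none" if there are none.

(a4, b4)

Player 1 against b1: payoffs -6, -5, -8, 5 → best response a4.
Player 1 against b2: payoffs 1, -2, 7, 8 → best response a4.
Player 1 against b3: payoffs -8, 6, -4, -7 → best response a2.
Player 1 against b4: payoffs -9, -3, 6, 9 → best response a4.
Player 2 against a1: payoffs -4, -8, 6, 1 → best response b3.
Player 2 against a2: payoffs -1, -8, -3, -6 → best response b1.
Player 2 against a3: payoffs 7, -8, 4, 6 → best response b1.
Player 2 against a4: payoffs -6, -7, 1, 7 → best response b4.
Mutual best responses: (a4, b4).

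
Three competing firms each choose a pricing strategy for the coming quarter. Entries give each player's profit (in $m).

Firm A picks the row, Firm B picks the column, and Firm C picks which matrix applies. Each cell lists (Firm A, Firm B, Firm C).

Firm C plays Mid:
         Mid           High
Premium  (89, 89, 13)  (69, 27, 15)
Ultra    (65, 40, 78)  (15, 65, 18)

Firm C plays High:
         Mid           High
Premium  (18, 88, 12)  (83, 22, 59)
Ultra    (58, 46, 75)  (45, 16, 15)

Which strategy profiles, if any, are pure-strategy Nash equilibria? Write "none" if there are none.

Firm A against (Mid, Mid): payoffs 89, 65 → best response Premium.
Firm A against (Mid, High): payoffs 18, 58 → best response Ultra.
Firm A against (High, Mid): payoffs 69, 15 → best response Premium.
Firm A against (High, High): payoffs 83, 45 → best response Premium.
Firm B against (Premium, Mid): payoffs 89, 27 → best response Mid.
Firm B against (Premium, High): payoffs 88, 22 → best response Mid.
Firm B against (Ultra, Mid): payoffs 40, 65 → best response High.
Firm B against (Ultra, High): payoffs 46, 16 → best response Mid.
Firm C against (Premium, Mid): payoffs 13, 12 → best response Mid.
Firm C against (Premium, High): payoffs 15, 59 → best response High.
Firm C against (Ultra, Mid): payoffs 78, 75 → best response Mid.
Firm C against (Ultra, High): payoffs 18, 15 → best response Mid.
Mutual best responses: (Premium, Mid, Mid).

The unique pure-strategy Nash equilibrium is (Premium, Mid, Mid).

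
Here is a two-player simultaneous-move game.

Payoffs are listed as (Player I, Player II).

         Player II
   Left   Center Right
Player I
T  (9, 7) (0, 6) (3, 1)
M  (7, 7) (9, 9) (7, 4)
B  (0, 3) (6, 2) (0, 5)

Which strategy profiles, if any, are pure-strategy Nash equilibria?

The pure Nash equilibria are (T, Left), (M, Center).

Player I against Left: payoffs 9, 7, 0 → best response T.
Player I against Center: payoffs 0, 9, 6 → best response M.
Player I against Right: payoffs 3, 7, 0 → best response M.
Player II against T: payoffs 7, 6, 1 → best response Left.
Player II against M: payoffs 7, 9, 4 → best response Center.
Player II against B: payoffs 3, 2, 5 → best response Right.
Mutual best responses: (T, Left); (M, Center).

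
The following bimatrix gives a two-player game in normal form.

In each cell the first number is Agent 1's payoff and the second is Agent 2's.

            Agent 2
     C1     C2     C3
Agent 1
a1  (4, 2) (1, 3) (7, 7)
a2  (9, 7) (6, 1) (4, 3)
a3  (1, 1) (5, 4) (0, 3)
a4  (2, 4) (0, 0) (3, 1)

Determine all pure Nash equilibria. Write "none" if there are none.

(a1, C3); (a2, C1)

For each player, find the best response to each opponent profile; mutual best responses are the pure NE.
Agent 1 against C1: payoffs 4, 9, 1, 2 → best response a2.
Agent 1 against C2: payoffs 1, 6, 5, 0 → best response a2.
Agent 1 against C3: payoffs 7, 4, 0, 3 → best response a1.
Agent 2 against a1: payoffs 2, 3, 7 → best response C3.
Agent 2 against a2: payoffs 7, 1, 3 → best response C1.
Agent 2 against a3: payoffs 1, 4, 3 → best response C2.
Agent 2 against a4: payoffs 4, 0, 1 → best response C1.
Mutual best responses: (a1, C3); (a2, C1).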